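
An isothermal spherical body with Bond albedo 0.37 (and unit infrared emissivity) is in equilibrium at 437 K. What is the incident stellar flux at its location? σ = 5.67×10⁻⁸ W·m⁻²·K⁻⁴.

(1−a)S·πr² = σ·4πr²·T⁴ ⇒ S = 4σT⁴/(1−a).
S = 4·5.67×10⁻⁸·3.647×10¹⁰/0.630.

S ≈ 13100 W/m²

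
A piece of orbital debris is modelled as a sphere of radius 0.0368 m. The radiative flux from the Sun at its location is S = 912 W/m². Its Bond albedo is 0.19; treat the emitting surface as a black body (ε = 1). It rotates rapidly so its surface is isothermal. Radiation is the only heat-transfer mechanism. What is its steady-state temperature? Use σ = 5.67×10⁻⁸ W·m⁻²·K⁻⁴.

T ≈ 239 K

At equilibrium, absorbed power = emitted power.
Absorbing cross-section = πr² = 0.004254 m²; emitting surface = 4πr² = 0.01702 m² (ratio 4).
(1−a)S·A_cross = εσ·A_surf·T⁴  ⇒  T⁴ = (1−a)S/(4σ).
T⁴ = 0.810·912/(4·5.67×10⁻⁸) = 3.257×10⁹ K⁴.
T = (3.257×10⁹)^(1/4).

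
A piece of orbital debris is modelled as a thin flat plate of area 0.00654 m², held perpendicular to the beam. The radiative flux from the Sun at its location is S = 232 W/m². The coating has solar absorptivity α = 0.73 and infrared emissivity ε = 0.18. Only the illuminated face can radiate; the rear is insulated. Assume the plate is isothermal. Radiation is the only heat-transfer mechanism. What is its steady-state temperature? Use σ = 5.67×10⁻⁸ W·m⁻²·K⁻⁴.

At equilibrium, absorbed power = emitted power.
Absorbing cross-section = A = 0.006540 m²; emitting surface = A = 0.006540 m² (ratio 1).
αS·A_cross = εσ·A_surf·T⁴  ⇒  T⁴ = αS/(ε·1σ).
T⁴ = 0.730·232/(0.18·1·5.67×10⁻⁸) = 1.659×10¹⁰ K⁴.
T = (1.659×10¹⁰)^(1/4).

T ≈ 359 K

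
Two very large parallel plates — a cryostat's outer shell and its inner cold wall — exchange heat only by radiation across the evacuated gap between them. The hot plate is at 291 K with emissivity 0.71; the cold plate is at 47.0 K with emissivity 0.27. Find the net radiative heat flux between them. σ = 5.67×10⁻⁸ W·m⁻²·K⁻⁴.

q ≈ 98.8 W/m²

For two infinite grey parallel plates, q = σ(T₁⁴ − T₂⁴)/(1/ε₁ + 1/ε₂ − 1).
T₁⁴ − T₂⁴ = 7.171×10⁹ − 4.880×10⁶ = 7.166×10⁹ K⁴.
1/ε₁ + 1/ε₂ − 1 = 1.408 + 3.704 − 1 = 4.112.
q = 5.67×10⁻⁸ × 7.166×10⁹ / 4.112.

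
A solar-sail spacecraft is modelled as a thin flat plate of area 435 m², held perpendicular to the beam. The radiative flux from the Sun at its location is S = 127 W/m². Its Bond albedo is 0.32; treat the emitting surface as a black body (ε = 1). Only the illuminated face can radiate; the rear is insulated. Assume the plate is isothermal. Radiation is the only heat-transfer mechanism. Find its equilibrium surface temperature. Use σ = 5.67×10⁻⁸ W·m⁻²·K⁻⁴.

At equilibrium, absorbed power = emitted power.
Absorbing cross-section = A = 435.0 m²; emitting surface = A = 435.0 m² (ratio 1).
(1−a)S·A_cross = εσ·A_surf·T⁴  ⇒  T⁴ = (1−a)S/(1σ).
T⁴ = 0.680·127/(1·5.67×10⁻⁸) = 1.523×10⁹ K⁴.
T = (1.523×10⁹)^(1/4).

T ≈ 198 K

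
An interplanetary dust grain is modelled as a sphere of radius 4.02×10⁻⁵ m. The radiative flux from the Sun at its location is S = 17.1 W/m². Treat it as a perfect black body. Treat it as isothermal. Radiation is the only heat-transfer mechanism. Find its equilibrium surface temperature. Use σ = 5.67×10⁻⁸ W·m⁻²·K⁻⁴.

T ≈ 93.2 K

At equilibrium, absorbed power = emitted power.
Absorbing cross-section = πr² = 5.077×10⁻⁹ m²; emitting surface = 4πr² = 2.031×10⁻⁸ m² (ratio 4).
S·A_cross = εσ·A_surf·T⁴  ⇒  T⁴ = S/(4σ).
T⁴ = 1.00·17.1/(4·5.67×10⁻⁸) = 7.540×10⁷ K⁴.
T = (7.540×10⁷)^(1/4).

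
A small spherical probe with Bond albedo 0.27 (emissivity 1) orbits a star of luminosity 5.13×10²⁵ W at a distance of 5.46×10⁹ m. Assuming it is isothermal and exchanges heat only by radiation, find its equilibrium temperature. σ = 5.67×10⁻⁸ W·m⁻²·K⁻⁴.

T ≈ 815 K

First find the stellar flux at distance d: S = L/(4πd²) = 5.13×10²⁵/(4π·(5.46×10⁹)²) = 1.369×10⁵ W/m².
For an isothermal sphere, absorbed (1−a)S·πr² = emitted σ·4πr²·T⁴, so T⁴ = (1−a)S/(4σ).
T⁴ = 0.730·1.369×10⁵/(4·5.67×10⁻⁸) = 4.408×10¹¹ K⁴.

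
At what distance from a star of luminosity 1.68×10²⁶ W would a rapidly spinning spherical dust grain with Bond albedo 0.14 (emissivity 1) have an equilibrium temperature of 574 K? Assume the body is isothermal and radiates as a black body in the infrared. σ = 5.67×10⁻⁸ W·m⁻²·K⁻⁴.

For an isothermal black-emitting sphere, (1−a)S·πr² = σ·4πr²·T⁴ ⇒ S = 4σT⁴/(1−a).
S = 4·5.67×10⁻⁸·(574)⁴/0.860 = 28630 W/m².
Flux falls as S = L/(4πd²), so d = √(L/(4πS)) = √(1.68×10²⁶/(4π·28630)).

d ≈ 2.16×10¹⁰ m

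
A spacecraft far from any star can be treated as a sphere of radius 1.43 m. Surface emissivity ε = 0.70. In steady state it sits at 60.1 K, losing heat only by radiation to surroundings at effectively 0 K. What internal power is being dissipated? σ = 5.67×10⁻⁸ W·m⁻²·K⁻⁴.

P ≈ 13.3 W

Steady state: P = εσA T⁴.
A = 4πr² = 25.70 m²; T⁴ = (60.1)⁴ = 1.305×10⁷ K⁴.
P = 0.70 × 5.67×10⁻⁸ × 25.70 × 1.305×10⁷.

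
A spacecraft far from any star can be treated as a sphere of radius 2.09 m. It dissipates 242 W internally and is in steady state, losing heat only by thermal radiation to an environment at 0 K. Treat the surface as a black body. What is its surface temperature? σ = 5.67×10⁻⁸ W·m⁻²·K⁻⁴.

Steady state: internal power = radiated power, P = εσA T⁴.
Radiating area A = 4πr² = 54.89 m².
T⁴ = P/(εσA) = 242/(1.0·5.67×10⁻⁸·54.89) = 7.776×10⁷ K⁴.
T = (7.776×10⁷)^(1/4).

T ≈ 93.9 K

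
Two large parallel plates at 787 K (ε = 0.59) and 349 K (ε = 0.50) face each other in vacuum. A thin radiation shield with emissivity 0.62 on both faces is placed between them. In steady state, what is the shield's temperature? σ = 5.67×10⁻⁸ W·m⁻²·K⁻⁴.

T_s ≈ 677 K

In steady state the net flux on the hot side equals that on the cold side.
σ(T₁⁴−T_s⁴)/D₁ = σ(T_s⁴−T₂⁴)/D₂, with D₁ = 1/ε₁+1/ε_s−1 = 2.308, D₂ = 1/ε_s+1/ε₂−1 = 2.613.
Solve for T_s⁴: T_s⁴ = (D₂·T₁⁴ + D₁·T₂⁴)/(D₁+D₂) = 2.107×10¹¹ K⁴.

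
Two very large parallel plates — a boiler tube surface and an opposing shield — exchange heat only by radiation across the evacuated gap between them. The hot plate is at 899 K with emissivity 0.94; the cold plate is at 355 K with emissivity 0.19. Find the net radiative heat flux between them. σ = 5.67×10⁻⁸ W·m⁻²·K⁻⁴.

For two infinite grey parallel plates, q = σ(T₁⁴ − T₂⁴)/(1/ε₁ + 1/ε₂ − 1).
T₁⁴ − T₂⁴ = 6.532×10¹¹ − 1.588×10¹⁰ = 6.373×10¹¹ K⁴.
1/ε₁ + 1/ε₂ − 1 = 1.064 + 5.263 − 1 = 5.327.
q = 5.67×10⁻⁸ × 6.373×10¹¹ / 5.327.

q ≈ 6780 W/m²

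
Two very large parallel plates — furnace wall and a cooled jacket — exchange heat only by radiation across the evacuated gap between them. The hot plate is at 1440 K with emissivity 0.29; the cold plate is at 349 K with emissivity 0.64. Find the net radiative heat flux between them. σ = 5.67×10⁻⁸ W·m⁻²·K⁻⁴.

For two infinite grey parallel plates, q = σ(T₁⁴ − T₂⁴)/(1/ε₁ + 1/ε₂ − 1).
T₁⁴ − T₂⁴ = 4.300×10¹² − 1.484×10¹⁰ = 4.285×10¹² K⁴.
1/ε₁ + 1/ε₂ − 1 = 3.448 + 1.562 − 1 = 4.011.
q = 5.67×10⁻⁸ × 4.285×10¹² / 4.011.

q ≈ 60600 W/m²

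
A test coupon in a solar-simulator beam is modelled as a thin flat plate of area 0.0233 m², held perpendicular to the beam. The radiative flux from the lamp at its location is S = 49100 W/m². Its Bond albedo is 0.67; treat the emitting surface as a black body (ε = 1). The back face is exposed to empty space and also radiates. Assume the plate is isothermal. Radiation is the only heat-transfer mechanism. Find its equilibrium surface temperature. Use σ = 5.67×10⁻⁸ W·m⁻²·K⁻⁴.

At equilibrium, absorbed power = emitted power.
Absorbing cross-section = A = 0.02330 m²; emitting surface = 2A = 0.04660 m² (ratio 2).
(1−a)S·A_cross = εσ·A_surf·T⁴  ⇒  T⁴ = (1−a)S/(2σ).
T⁴ = 0.330·49100/(2·5.67×10⁻⁸) = 1.429×10¹¹ K⁴.
T = (1.429×10¹¹)^(1/4).

T ≈ 615 K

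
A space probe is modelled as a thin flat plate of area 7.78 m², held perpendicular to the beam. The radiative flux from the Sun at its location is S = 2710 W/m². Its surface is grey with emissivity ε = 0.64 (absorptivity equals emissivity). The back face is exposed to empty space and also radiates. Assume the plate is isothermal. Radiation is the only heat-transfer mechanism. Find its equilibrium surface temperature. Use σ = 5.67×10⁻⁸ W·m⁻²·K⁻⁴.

T ≈ 393 K

At equilibrium, absorbed power = emitted power.
Absorbing cross-section = A = 7.780 m²; emitting surface = 2A = 15.56 m² (ratio 2).
εS·A_cross = εσ·A_surf·T⁴  ⇒  T⁴ = S/(2σ)   (ε cancels).
T⁴ = 2710/(2·5.67×10⁻⁸) = 2.390×10¹⁰ K⁴.
T = (2.390×10¹⁰)^(1/4).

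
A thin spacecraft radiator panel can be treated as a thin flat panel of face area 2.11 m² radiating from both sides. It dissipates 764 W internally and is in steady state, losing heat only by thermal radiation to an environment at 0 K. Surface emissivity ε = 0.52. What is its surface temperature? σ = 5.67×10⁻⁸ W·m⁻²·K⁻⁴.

T ≈ 280 K

Steady state: internal power = radiated power, P = εσA T⁴.
Radiating area A = 2·2.11 = 4.220 m².
T⁴ = P/(εσA) = 764/(0.52·5.67×10⁻⁸·4.220) = 6.140×10⁹ K⁴.
T = (6.140×10⁹)^(1/4).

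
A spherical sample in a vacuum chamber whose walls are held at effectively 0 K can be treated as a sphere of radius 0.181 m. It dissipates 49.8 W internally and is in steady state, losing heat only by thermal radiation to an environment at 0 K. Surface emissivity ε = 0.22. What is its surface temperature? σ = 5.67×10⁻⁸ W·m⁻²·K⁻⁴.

Steady state: internal power = radiated power, P = εσA T⁴.
Radiating area A = 4πr² = 0.4117 m².
T⁴ = P/(εσA) = 49.8/(0.22·5.67×10⁻⁸·0.4117) = 9.697×10⁹ K⁴.
T = (9.697×10⁹)^(1/4).

T ≈ 314 K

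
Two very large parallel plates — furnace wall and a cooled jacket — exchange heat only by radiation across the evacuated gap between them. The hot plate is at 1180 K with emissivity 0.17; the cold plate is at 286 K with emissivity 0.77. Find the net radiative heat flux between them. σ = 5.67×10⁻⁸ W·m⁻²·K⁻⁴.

For two infinite grey parallel plates, q = σ(T₁⁴ − T₂⁴)/(1/ε₁ + 1/ε₂ − 1).
T₁⁴ − T₂⁴ = 1.939×10¹² − 6.691×10⁹ = 1.932×10¹² K⁴.
1/ε₁ + 1/ε₂ − 1 = 5.882 + 1.299 − 1 = 6.181.
q = 5.67×10⁻⁸ × 1.932×10¹² / 6.181.

q ≈ 17700 W/m²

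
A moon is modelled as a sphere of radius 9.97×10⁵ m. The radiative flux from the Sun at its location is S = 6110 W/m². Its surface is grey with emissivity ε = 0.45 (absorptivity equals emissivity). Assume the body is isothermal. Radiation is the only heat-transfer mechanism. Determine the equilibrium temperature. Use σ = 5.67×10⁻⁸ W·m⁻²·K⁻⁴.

T ≈ 405 K

At equilibrium, absorbed power = emitted power.
Absorbing cross-section = πr² = 3.123×10¹² m²; emitting surface = 4πr² = 1.249×10¹³ m² (ratio 4).
εS·A_cross = εσ·A_surf·T⁴  ⇒  T⁴ = S/(4σ)   (ε cancels).
T⁴ = 6110/(4·5.67×10⁻⁸) = 2.694×10¹⁰ K⁴.
T = (2.694×10¹⁰)^(1/4).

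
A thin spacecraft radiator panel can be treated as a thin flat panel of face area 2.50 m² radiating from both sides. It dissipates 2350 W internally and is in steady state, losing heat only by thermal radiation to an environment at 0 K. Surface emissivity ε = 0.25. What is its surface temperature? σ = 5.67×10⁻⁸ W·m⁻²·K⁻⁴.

Steady state: internal power = radiated power, P = εσA T⁴.
Radiating area A = 2·2.50 = 5.000 m².
T⁴ = P/(εσA) = 2350/(0.25·5.67×10⁻⁸·5.000) = 3.316×10¹⁰ K⁴.
T = (3.316×10¹⁰)^(1/4).

T ≈ 427 K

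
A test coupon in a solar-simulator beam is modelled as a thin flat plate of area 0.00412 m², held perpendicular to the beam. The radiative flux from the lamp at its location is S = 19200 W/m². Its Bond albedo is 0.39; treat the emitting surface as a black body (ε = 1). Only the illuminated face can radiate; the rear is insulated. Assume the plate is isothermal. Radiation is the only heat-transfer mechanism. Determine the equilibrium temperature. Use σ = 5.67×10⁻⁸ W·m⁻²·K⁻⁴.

T ≈ 674 K

At equilibrium, absorbed power = emitted power.
Absorbing cross-section = A = 0.004120 m²; emitting surface = A = 0.004120 m² (ratio 1).
(1−a)S·A_cross = εσ·A_surf·T⁴  ⇒  T⁴ = (1−a)S/(1σ).
T⁴ = 0.610·19200/(1·5.67×10⁻⁸) = 2.066×10¹¹ K⁴.
T = (2.066×10¹¹)^(1/4).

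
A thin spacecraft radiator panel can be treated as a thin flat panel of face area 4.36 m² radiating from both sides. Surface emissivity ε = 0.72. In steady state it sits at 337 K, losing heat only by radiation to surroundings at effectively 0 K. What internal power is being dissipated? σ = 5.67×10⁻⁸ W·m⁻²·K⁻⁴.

Steady state: P = εσA T⁴.
A = 2·4.36 = 8.720 m²; T⁴ = (337)⁴ = 1.290×10¹⁰ K⁴.
P = 0.72 × 5.67×10⁻⁸ × 8.720 × 1.290×10¹⁰.

P ≈ 4590 W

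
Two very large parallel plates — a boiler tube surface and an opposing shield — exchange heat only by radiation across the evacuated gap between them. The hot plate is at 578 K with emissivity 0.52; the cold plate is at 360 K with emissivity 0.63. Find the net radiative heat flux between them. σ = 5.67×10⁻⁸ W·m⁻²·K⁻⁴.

q ≈ 2140 W/m²

For two infinite grey parallel plates, q = σ(T₁⁴ − T₂⁴)/(1/ε₁ + 1/ε₂ − 1).
T₁⁴ − T₂⁴ = 1.116×10¹¹ − 1.680×10¹⁰ = 9.482×10¹⁰ K⁴.
1/ε₁ + 1/ε₂ − 1 = 1.923 + 1.587 − 1 = 2.510.
q = 5.67×10⁻⁸ × 9.482×10¹⁰ / 2.510.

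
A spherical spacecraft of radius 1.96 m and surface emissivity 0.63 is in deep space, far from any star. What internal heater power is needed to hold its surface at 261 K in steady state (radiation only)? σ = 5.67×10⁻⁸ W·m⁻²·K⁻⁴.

P ≈ 8000 W

P = εσ·4πr²·T⁴.
4πr² = 48.27 m²; T⁴ = 4.640×10⁹ K⁴.
P = 0.63·5.67×10⁻⁸·48.27·4.640×10⁹.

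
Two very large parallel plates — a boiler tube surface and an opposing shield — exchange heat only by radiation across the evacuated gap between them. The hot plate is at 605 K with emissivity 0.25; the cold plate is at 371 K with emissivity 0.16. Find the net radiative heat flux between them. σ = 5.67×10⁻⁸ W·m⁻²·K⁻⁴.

For two infinite grey parallel plates, q = σ(T₁⁴ − T₂⁴)/(1/ε₁ + 1/ε₂ − 1).
T₁⁴ − T₂⁴ = 1.340×10¹¹ − 1.895×10¹⁰ = 1.150×10¹¹ K⁴.
1/ε₁ + 1/ε₂ − 1 = 4.000 + 6.250 − 1 = 9.250.
q = 5.67×10⁻⁸ × 1.150×10¹¹ / 9.250.

q ≈ 705 W/m²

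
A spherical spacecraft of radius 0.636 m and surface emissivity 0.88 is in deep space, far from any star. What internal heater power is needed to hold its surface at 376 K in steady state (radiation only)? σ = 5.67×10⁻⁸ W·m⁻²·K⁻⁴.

P = εσ·4πr²·T⁴.
4πr² = 5.083 m²; T⁴ = 1.999×10¹⁰ K⁴.
P = 0.88·5.67×10⁻⁸·5.083·1.999×10¹⁰.

P ≈ 5070 W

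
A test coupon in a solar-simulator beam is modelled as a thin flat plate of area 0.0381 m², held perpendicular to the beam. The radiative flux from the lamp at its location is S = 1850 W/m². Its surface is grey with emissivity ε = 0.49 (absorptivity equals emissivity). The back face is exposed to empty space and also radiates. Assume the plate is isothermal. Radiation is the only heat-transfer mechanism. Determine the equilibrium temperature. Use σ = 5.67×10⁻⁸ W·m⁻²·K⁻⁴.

T ≈ 357 K

At equilibrium, absorbed power = emitted power.
Absorbing cross-section = A = 0.03810 m²; emitting surface = 2A = 0.07620 m² (ratio 2).
εS·A_cross = εσ·A_surf·T⁴  ⇒  T⁴ = S/(2σ)   (ε cancels).
T⁴ = 1850/(2·5.67×10⁻⁸) = 1.631×10¹⁰ K⁴.
T = (1.631×10¹⁰)^(1/4).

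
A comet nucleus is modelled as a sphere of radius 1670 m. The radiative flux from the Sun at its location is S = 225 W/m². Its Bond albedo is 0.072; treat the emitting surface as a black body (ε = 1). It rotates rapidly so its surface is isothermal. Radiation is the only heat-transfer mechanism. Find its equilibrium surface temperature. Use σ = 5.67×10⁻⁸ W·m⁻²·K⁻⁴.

T ≈ 174 K

At equilibrium, absorbed power = emitted power.
Absorbing cross-section = πr² = 8.762×10⁶ m²; emitting surface = 4πr² = 3.505×10⁷ m² (ratio 4).
(1−a)S·A_cross = εσ·A_surf·T⁴  ⇒  T⁴ = (1−a)S/(4σ).
T⁴ = 0.928·225/(4·5.67×10⁻⁸) = 9.206×10⁸ K⁴.
T = (9.206×10⁸)^(1/4).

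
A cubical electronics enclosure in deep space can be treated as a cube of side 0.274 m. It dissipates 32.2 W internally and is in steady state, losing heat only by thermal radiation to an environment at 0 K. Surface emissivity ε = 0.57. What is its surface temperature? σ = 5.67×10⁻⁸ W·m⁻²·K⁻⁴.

Steady state: internal power = radiated power, P = εσA T⁴.
Radiating area A = 6L² = 0.4505 m².
T⁴ = P/(εσA) = 32.2/(0.57·5.67×10⁻⁸·0.4505) = 2.212×10⁹ K⁴.
T = (2.212×10⁹)^(1/4).

T ≈ 217 K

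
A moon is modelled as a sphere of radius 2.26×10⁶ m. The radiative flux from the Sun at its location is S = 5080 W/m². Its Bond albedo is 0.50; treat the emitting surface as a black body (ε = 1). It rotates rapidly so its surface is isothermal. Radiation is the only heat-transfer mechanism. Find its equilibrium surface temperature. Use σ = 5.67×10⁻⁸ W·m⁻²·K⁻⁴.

At equilibrium, absorbed power = emitted power.
Absorbing cross-section = πr² = 1.605×10¹³ m²; emitting surface = 4πr² = 6.418×10¹³ m² (ratio 4).
(1−a)S·A_cross = εσ·A_surf·T⁴  ⇒  T⁴ = (1−a)S/(4σ).
T⁴ = 0.500·5080/(4·5.67×10⁻⁸) = 1.120×10¹⁰ K⁴.
T = (1.120×10¹⁰)^(1/4).

T ≈ 325 K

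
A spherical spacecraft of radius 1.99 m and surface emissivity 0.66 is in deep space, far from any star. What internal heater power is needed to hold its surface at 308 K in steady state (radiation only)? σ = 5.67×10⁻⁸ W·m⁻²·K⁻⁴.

P ≈ 16800 W

P = εσ·4πr²·T⁴.
4πr² = 49.76 m²; T⁴ = 8.999×10⁹ K⁴.
P = 0.66·5.67×10⁻⁸·49.76·8.999×10⁹.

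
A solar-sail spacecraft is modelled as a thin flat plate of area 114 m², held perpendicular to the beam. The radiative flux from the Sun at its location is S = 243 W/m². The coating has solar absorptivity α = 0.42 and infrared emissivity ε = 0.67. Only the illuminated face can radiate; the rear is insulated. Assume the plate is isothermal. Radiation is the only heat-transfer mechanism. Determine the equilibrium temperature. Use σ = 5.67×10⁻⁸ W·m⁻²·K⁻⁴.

At equilibrium, absorbed power = emitted power.
Absorbing cross-section = A = 114.0 m²; emitting surface = A = 114.0 m² (ratio 1).
αS·A_cross = εσ·A_surf·T⁴  ⇒  T⁴ = αS/(ε·1σ).
T⁴ = 0.420·243/(0.67·1·5.67×10⁻⁸) = 2.687×10⁹ K⁴.
T = (2.687×10⁹)^(1/4).

T ≈ 228 K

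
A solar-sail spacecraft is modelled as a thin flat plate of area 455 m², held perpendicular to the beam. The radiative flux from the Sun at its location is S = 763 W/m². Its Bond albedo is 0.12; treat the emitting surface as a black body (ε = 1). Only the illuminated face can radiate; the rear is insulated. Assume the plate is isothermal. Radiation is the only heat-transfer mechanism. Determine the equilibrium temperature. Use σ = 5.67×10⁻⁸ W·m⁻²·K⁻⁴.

At equilibrium, absorbed power = emitted power.
Absorbing cross-section = A = 455.0 m²; emitting surface = A = 455.0 m² (ratio 1).
(1−a)S·A_cross = εσ·A_surf·T⁴  ⇒  T⁴ = (1−a)S/(1σ).
T⁴ = 0.880·763/(1·5.67×10⁻⁸) = 1.184×10¹⁰ K⁴.
T = (1.184×10¹⁰)^(1/4).

T ≈ 330 K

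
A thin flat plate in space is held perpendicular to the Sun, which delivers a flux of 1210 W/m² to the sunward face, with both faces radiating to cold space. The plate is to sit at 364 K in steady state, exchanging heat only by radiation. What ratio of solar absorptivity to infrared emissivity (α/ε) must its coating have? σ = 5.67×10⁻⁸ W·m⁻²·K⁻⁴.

Balance: αS·A = εσ·2A·T⁴ ⇒ α/ε = 2σT⁴/S.
α/ε = 2·5.67×10⁻⁸·(364)⁴/1210 = 2·5.67×10⁻⁸·1.756×10¹⁰/1210.

α/ε ≈ 1.65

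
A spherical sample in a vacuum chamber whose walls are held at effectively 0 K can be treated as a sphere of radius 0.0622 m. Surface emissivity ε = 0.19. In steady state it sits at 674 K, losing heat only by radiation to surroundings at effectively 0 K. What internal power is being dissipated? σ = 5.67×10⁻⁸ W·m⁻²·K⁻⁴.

P ≈ 108 W

Steady state: P = εσA T⁴.
A = 4πr² = 0.04862 m²; T⁴ = (674)⁴ = 2.064×10¹¹ K⁴.
P = 0.19 × 5.67×10⁻⁸ × 0.04862 × 2.064×10¹¹.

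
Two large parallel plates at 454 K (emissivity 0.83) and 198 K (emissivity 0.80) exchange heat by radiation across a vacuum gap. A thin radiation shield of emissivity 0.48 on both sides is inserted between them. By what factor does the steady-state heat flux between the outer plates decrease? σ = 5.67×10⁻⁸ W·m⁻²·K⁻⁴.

Without shield: q₀ = σΔ(T⁴)/(1/ε₁+1/ε₂−1) with denominator 1.455.
With shield the two gaps are in series; the resistances add: (1/ε₁+1/ε_s−1)+(1/ε_s+1/ε₂−1) = 2.288+2.333 = 4.621.
Heat-flux ratio q₀/q = 4.621/1.455.

factor ≈ 3.18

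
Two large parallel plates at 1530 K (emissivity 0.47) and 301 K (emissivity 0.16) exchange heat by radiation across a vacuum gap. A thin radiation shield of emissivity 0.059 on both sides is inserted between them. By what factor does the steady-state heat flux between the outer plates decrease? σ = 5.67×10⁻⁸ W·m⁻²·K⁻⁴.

Without shield: q₀ = σΔ(T⁴)/(1/ε₁+1/ε₂−1) with denominator 7.378.
With shield the two gaps are in series; the resistances add: (1/ε₁+1/ε_s−1)+(1/ε_s+1/ε₂−1) = 18.08+22.20 = 40.28.
Heat-flux ratio q₀/q = 40.28/7.378.

factor ≈ 5.46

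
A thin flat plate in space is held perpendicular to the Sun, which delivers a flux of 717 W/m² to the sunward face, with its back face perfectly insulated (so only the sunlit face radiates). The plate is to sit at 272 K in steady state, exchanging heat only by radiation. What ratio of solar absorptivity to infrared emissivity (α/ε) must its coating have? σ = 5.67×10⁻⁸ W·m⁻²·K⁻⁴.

α/ε ≈ 0.433

Balance: αS·A = εσ·1A·T⁴ ⇒ α/ε = σT⁴/S.
α/ε = 5.67×10⁻⁸·(272)⁴/717 = 5.67×10⁻⁸·5.474×10⁹/717.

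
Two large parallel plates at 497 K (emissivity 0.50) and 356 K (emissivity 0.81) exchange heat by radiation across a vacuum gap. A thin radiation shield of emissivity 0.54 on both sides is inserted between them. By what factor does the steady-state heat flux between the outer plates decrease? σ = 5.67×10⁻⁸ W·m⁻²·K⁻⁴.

Without shield: q₀ = σΔ(T⁴)/(1/ε₁+1/ε₂−1) with denominator 2.235.
With shield the two gaps are in series; the resistances add: (1/ε₁+1/ε_s−1)+(1/ε_s+1/ε₂−1) = 2.852+2.086 = 4.938.
Heat-flux ratio q₀/q = 4.938/2.235.

factor ≈ 2.21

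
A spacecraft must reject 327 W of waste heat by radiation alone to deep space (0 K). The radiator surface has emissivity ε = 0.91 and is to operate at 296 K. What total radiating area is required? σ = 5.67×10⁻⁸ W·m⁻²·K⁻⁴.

P = εσA T⁴ ⇒ A = P/(εσT⁴).
T⁴ = 7.677×10⁹ K⁴.
A = 327/(0.91 × 5.67×10⁻⁸ × 7.677×10⁹).

A ≈ 0.826 m²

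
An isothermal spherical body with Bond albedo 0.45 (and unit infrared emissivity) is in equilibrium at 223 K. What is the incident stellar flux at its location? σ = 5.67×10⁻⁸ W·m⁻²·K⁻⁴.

(1−a)S·πr² = σ·4πr²·T⁴ ⇒ S = 4σT⁴/(1−a).
S = 4·5.67×10⁻⁸·2.473×10⁹/0.550.

S ≈ 1020 W/m²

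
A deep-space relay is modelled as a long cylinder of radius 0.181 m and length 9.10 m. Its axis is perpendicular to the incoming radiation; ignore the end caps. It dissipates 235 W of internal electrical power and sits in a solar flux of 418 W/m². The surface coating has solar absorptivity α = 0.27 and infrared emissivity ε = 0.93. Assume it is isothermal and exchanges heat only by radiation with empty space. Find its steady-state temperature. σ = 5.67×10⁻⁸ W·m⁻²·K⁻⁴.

At steady state, absorbed solar power + internal power = radiated power.
Absorbed: α·S·A_cross = 0.27·418·3.294 = 371.8 W (cross-section 2rL).
Total input = 371.8 + 235 = 606.8 W.
Radiated: εσ·A_surf·T⁴ with A_surf = 2πrL = 10.35 m².
T⁴ = 606.8/(0.93·5.67×10⁻⁸·10.35) = 1.112×10⁹ K⁴.

T ≈ 183 K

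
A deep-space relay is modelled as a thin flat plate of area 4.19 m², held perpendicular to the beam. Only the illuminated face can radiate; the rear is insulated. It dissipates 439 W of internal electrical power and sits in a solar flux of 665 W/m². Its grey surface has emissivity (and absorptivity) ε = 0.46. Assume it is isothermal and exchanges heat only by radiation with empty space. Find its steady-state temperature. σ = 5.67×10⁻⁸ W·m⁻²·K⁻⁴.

T ≈ 354 K

At steady state, absorbed solar power + internal power = radiated power.
Absorbed: α·S·A_cross = 0.46·665·4.190 = 1282 W (cross-section A).
Total input = 1282 + 439 = 1721 W.
Radiated: εσ·A_surf·T⁴ with A_surf = A = 4.190 m².
T⁴ = 1721/(0.46·5.67×10⁻⁸·4.190) = 1.575×10¹⁰ K⁴.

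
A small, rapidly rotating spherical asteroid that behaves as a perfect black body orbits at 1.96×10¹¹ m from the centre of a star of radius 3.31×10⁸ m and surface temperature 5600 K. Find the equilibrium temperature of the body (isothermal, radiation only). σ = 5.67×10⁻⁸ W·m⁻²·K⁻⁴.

The star's surface emits σT_*⁴; at distance d the flux is S = σT_*⁴(R_*/d)².
S = 5.67×10⁻⁸·(5600)⁴·(3.31×10⁸/1.96×10¹¹)² = 159.0 W/m².
For an isothermal sphere T⁴ = (1−a)S/(4σ) = 7.012×10⁸ K⁴.

T ≈ 163 K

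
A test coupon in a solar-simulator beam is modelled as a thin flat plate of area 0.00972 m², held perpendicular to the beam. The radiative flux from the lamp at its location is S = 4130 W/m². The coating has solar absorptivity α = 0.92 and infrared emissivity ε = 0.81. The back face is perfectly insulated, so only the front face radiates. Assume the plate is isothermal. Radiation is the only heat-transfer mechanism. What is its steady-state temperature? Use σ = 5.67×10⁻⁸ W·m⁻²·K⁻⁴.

T ≈ 536 K

At equilibrium, absorbed power = emitted power.
Absorbing cross-section = A = 0.009720 m²; emitting surface = A = 0.009720 m² (ratio 1).
αS·A_cross = εσ·A_surf·T⁴  ⇒  T⁴ = αS/(ε·1σ).
T⁴ = 0.920·4130/(0.81·1·5.67×10⁻⁸) = 8.273×10¹⁰ K⁴.
T = (8.273×10¹⁰)^(1/4).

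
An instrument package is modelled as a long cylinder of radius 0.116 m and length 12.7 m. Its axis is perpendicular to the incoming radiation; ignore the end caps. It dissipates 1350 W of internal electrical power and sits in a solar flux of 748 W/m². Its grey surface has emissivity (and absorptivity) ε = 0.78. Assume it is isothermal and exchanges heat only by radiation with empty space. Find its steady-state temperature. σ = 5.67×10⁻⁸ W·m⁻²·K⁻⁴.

At steady state, absorbed solar power + internal power = radiated power.
Absorbed: α·S·A_cross = 0.78·748·2.946 = 1719 W (cross-section 2rL).
Total input = 1719 + 1350 = 3069 W.
Radiated: εσ·A_surf·T⁴ with A_surf = 2πrL = 9.256 m².
T⁴ = 3069/(0.78·5.67×10⁻⁸·9.256) = 7.497×10⁹ K⁴.

T ≈ 294 K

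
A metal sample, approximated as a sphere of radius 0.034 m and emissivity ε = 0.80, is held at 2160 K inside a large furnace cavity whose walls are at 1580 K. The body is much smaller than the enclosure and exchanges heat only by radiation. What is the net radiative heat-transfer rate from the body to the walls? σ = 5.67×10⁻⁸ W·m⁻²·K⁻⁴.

For a small grey body in a large enclosure: P_net = εσA(T_body⁴ − T_wall⁴).
A = 4πr² = 0.01453 m²; T_body⁴ − T_wall⁴ = 2.177×10¹³ − 6.232×10¹² = 1.554×10¹³ K⁴.
|P_net| = 0.80·5.67×10⁻⁸·0.01453·1.554×10¹³.

P_net ≈ 10200 W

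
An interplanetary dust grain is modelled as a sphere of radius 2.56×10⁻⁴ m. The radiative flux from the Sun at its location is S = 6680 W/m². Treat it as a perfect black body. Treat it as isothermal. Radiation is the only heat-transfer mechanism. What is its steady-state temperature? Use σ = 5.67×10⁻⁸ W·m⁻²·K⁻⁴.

At equilibrium, absorbed power = emitted power.
Absorbing cross-section = πr² = 2.059×10⁻⁷ m²; emitting surface = 4πr² = 8.235×10⁻⁷ m² (ratio 4).
S·A_cross = εσ·A_surf·T⁴  ⇒  T⁴ = S/(4σ).
T⁴ = 1.00·6680/(4·5.67×10⁻⁸) = 2.945×10¹⁰ K⁴.
T = (2.945×10¹⁰)^(1/4).

T ≈ 414 K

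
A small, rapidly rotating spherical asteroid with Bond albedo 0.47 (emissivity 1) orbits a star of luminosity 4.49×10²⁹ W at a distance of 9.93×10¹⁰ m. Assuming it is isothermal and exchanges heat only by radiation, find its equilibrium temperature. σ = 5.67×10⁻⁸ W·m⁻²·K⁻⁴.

First find the stellar flux at distance d: S = L/(4πd²) = 4.49×10²⁹/(4π·(9.93×10¹⁰)²) = 3.624×10⁶ W/m².
For an isothermal sphere, absorbed (1−a)S·πr² = emitted σ·4πr²·T⁴, so T⁴ = (1−a)S/(4σ).
T⁴ = 0.530·3.624×10⁶/(4·5.67×10⁻⁸) = 8.468×10¹² K⁴.

T ≈ 1710 K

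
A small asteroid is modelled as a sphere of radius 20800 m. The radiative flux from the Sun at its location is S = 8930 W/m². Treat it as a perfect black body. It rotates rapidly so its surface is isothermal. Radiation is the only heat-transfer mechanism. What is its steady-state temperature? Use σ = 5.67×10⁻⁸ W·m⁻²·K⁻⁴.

T ≈ 445 K

At equilibrium, absorbed power = emitted power.
Absorbing cross-section = πr² = 1.359×10⁹ m²; emitting surface = 4πr² = 5.437×10⁹ m² (ratio 4).
S·A_cross = εσ·A_surf·T⁴  ⇒  T⁴ = S/(4σ).
T⁴ = 1.00·8930/(4·5.67×10⁻⁸) = 3.937×10¹⁰ K⁴.
T = (3.937×10¹⁰)^(1/4).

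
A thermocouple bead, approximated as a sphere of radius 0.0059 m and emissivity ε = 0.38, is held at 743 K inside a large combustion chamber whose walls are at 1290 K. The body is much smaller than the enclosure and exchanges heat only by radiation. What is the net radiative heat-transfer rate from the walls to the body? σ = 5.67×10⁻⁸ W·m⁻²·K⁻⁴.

P_net ≈ 23.2 W

For a small grey body in a large enclosure: P_net = εσA(T_body⁴ − T_wall⁴).
A = 4πr² = 4.374×10⁻⁴ m²; T_body⁴ − T_wall⁴ = 3.048×10¹¹ − 2.769×10¹² = -2.464×10¹² K⁴.
|P_net| = 0.38·5.67×10⁻⁸·4.374×10⁻⁴·2.464×10¹².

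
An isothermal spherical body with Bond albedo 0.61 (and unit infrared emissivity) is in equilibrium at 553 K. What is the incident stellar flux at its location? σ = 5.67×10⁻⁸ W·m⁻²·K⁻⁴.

(1−a)S·πr² = σ·4πr²·T⁴ ⇒ S = 4σT⁴/(1−a).
S = 4·5.67×10⁻⁸·9.352×10¹⁰/0.390.

S ≈ 54400 W/m²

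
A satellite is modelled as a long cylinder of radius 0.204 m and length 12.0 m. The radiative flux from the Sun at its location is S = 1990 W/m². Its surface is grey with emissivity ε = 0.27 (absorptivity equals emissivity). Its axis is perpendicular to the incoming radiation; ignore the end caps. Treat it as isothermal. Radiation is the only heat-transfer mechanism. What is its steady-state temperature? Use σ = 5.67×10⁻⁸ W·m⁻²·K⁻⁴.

At equilibrium, absorbed power = emitted power.
Absorbing cross-section = 2rL = 4.896 m²; emitting surface = 2πrL = 15.38 m² (ratio π).
εS·A_cross = εσ·A_surf·T⁴  ⇒  T⁴ = S/(πσ)   (ε cancels).
T⁴ = 1990/(π·5.67×10⁻⁸) = 1.117×10¹⁰ K⁴.
T = (1.117×10¹⁰)^(1/4).

T ≈ 325 K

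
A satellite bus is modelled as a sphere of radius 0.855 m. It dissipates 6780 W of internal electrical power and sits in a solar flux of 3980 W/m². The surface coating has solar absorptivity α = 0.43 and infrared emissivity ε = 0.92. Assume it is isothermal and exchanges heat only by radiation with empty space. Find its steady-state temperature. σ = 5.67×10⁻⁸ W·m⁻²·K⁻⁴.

T ≈ 387 K

At steady state, absorbed solar power + internal power = radiated power.
Absorbed: α·S·A_cross = 0.43·3980·2.297 = 3930 W (cross-section πr²).
Total input = 3930 + 6780 = 10710 W.
Radiated: εσ·A_surf·T⁴ with A_surf = 4πr² = 9.186 m².
T⁴ = 10710/(0.92·5.67×10⁻⁸·9.186) = 2.235×10¹⁰ K⁴.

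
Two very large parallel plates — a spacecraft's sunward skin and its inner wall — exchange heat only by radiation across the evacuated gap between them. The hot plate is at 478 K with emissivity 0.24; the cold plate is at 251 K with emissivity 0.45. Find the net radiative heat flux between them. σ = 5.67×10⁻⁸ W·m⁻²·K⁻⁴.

For two infinite grey parallel plates, q = σ(T₁⁴ − T₂⁴)/(1/ε₁ + 1/ε₂ − 1).
T₁⁴ − T₂⁴ = 5.220×10¹⁰ − 3.969×10⁹ = 4.824×10¹⁰ K⁴.
1/ε₁ + 1/ε₂ − 1 = 4.167 + 2.222 − 1 = 5.389.
q = 5.67×10⁻⁸ × 4.824×10¹⁰ / 5.389.

q ≈ 508 W/m²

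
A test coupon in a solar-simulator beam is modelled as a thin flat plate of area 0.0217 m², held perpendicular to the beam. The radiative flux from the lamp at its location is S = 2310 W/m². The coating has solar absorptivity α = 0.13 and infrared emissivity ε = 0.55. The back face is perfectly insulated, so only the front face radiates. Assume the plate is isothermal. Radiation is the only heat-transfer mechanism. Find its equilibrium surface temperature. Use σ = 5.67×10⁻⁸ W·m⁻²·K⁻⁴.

At equilibrium, absorbed power = emitted power.
Absorbing cross-section = A = 0.02170 m²; emitting surface = A = 0.02170 m² (ratio 1).
αS·A_cross = εσ·A_surf·T⁴  ⇒  T⁴ = αS/(ε·1σ).
T⁴ = 0.130·2310/(0.55·1·5.67×10⁻⁸) = 9.630×10⁹ K⁴.
T = (9.630×10⁹)^(1/4).

T ≈ 313 K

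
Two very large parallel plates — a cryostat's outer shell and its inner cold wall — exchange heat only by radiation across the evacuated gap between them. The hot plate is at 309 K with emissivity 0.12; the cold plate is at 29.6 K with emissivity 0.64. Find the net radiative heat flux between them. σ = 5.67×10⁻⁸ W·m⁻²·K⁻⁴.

q ≈ 58.1 W/m²

For two infinite grey parallel plates, q = σ(T₁⁴ − T₂⁴)/(1/ε₁ + 1/ε₂ − 1).
T₁⁴ − T₂⁴ = 9.117×10⁹ − 7.677×10⁵ = 9.116×10⁹ K⁴.
1/ε₁ + 1/ε₂ − 1 = 8.333 + 1.562 − 1 = 8.896.
q = 5.67×10⁻⁸ × 9.116×10⁹ / 8.896.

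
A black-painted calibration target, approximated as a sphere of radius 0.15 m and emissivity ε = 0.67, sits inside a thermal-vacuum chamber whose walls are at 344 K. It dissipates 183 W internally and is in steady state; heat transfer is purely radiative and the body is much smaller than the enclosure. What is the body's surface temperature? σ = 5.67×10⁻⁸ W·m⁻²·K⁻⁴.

For a small grey body in a large enclosure, net radiated power = εσA(T⁴ − T_w⁴).
Steady state: P = εσA(T⁴ − T_w⁴) with A = 4πr² = 0.2827 m².
T⁴ = P/(εσA) + T_w⁴ = 183/(0.67·5.67×10⁻⁸·0.2827) + (344)⁴
    = 1.704×10¹⁰ + 1.400×10¹⁰ = 3.104×10¹⁰ K⁴.

T ≈ 420 K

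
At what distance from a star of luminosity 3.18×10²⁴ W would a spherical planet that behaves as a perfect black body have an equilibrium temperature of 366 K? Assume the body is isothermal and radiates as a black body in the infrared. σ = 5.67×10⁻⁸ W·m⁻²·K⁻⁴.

For an isothermal black-emitting sphere, (1−a)S·πr² = σ·4πr²·T⁴ ⇒ S = 4σT⁴/(1−a).
S = 4·5.67×10⁻⁸·(366)⁴/1.00 = 4070 W/m².
Flux falls as S = L/(4πd²), so d = √(L/(4πS)) = √(3.18×10²⁴/(4π·4070)).

d ≈ 7.89×10⁹ m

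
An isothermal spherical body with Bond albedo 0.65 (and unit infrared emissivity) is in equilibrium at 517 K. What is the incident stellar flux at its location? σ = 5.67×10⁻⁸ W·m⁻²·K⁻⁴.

S ≈ 46300 W/m²

(1−a)S·πr² = σ·4πr²·T⁴ ⇒ S = 4σT⁴/(1−a).
S = 4·5.67×10⁻⁸·7.144×10¹⁰/0.350.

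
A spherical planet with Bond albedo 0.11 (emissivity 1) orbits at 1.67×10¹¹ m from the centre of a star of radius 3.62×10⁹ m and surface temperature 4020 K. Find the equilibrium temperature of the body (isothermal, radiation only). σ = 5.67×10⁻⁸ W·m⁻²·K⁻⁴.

T ≈ 406 K

The star's surface emits σT_*⁴; at distance d the flux is S = σT_*⁴(R_*/d)².
S = 5.67×10⁻⁸·(4020)⁴·(3.62×10⁹/1.67×10¹¹)² = 6958 W/m².
For an isothermal sphere T⁴ = (1−a)S/(4σ) = 2.730×10¹⁰ K⁴.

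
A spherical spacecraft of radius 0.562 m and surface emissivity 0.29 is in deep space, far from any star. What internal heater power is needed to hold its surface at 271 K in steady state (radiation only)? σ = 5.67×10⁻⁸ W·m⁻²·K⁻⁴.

P = εσ·4πr²·T⁴.
4πr² = 3.969 m²; T⁴ = 5.394×10⁹ K⁴.
P = 0.29·5.67×10⁻⁸·3.969·5.394×10⁹.

P ≈ 352 W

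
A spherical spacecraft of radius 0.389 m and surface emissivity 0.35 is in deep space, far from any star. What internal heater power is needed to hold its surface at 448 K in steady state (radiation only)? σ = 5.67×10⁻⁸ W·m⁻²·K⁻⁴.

P ≈ 1520 W

P = εσ·4πr²·T⁴.
4πr² = 1.902 m²; T⁴ = 4.028×10¹⁰ K⁴.
P = 0.35·5.67×10⁻⁸·1.902·4.028×10¹⁰.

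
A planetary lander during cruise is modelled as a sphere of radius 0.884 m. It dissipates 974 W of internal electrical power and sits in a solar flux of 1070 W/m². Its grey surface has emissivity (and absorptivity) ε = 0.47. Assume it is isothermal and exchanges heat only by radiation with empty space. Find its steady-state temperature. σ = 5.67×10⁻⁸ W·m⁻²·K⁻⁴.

T ≈ 303 K

At steady state, absorbed solar power + internal power = radiated power.
Absorbed: α·S·A_cross = 0.47·1070·2.455 = 1235 W (cross-section πr²).
Total input = 1235 + 974 = 2209 W.
Radiated: εσ·A_surf·T⁴ with A_surf = 4πr² = 9.820 m².
T⁴ = 2209/(0.47·5.67×10⁻⁸·9.820) = 8.440×10⁹ K⁴.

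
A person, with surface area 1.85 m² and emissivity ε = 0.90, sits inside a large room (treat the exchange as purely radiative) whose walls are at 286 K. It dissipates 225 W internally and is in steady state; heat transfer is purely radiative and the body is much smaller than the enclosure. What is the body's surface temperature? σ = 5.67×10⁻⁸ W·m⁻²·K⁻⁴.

For a small grey body in a large enclosure, net radiated power = εσA(T⁴ − T_w⁴).
Steady state: P = εσA(T⁴ − T_w⁴) with A = 1.85 m².
T⁴ = P/(εσA) + T_w⁴ = 225/(0.90·5.67×10⁻⁸·1.850) + (286)⁴
    = 2.383×10⁹ + 6.691×10⁹ = 9.074×10⁹ K⁴.

T ≈ 309 K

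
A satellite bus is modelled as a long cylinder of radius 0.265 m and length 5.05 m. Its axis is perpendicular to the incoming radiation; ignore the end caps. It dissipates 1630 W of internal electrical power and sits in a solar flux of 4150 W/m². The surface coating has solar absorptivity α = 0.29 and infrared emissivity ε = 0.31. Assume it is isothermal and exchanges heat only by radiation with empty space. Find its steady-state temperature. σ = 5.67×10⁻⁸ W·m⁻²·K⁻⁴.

T ≈ 426 K

At steady state, absorbed solar power + internal power = radiated power.
Absorbed: α·S·A_cross = 0.29·4150·2.676 = 3221 W (cross-section 2rL).
Total input = 3221 + 1630 = 4851 W.
Radiated: εσ·A_surf·T⁴ with A_surf = 2πrL = 8.408 m².
T⁴ = 4851/(0.31·5.67×10⁻⁸·8.408) = 3.282×10¹⁰ K⁴.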